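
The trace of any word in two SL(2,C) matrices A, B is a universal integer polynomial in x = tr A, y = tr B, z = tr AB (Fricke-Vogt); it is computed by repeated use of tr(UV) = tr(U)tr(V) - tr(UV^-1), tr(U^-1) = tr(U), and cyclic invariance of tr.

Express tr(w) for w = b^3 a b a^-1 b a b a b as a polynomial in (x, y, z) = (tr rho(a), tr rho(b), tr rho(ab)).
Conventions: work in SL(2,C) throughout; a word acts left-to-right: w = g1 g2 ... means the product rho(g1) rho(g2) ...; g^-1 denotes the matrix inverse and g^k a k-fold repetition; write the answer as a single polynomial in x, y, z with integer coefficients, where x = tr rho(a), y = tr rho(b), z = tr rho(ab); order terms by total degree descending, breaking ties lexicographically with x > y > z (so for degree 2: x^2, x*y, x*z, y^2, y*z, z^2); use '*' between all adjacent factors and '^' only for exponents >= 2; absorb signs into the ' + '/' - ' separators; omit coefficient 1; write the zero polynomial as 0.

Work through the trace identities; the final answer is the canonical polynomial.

tr(a b a b) = tr(a b)*tr(a b) - tr(1)   [split at a repeated a] = z^2 - 2
apply: tr(a b a b a b) = tr(a b)*tr(a b a b) - tr(a^-1 b^-1)   [split at a repeated a] = z^3 - 3*z
tr(b a b) = tr(b)*tr(a b) - tr(a)   [square of b] = y*z - x
tr(a b a b a) = tr(a)*tr(b a b a) - tr(b a b)   [square of a] = x*z^2 - y*z - x
use: tr(a b a b a b^2) = tr(b)*tr(a b a b a b) - tr(a b a b a)   [square of b] = y*z^3 - x*z^2 - 2*y*z + x
tr(b a b a b a b^2) = tr(b)*tr(a b a b a b^2) - tr(a b a b a b)   [square of b] = y^2*z^3 - x*y*z^2 - 2*y^2*z - z^3 + x*y + 3*z
tr(a b a b^4 a b) = tr(b)*tr(b a b a b a b^2) - tr(b a b a b a b)   [square of b] = y^3*z^3 - x*y^2*z^2 - 2*y^3*z - 2*y*z^3 + x*y^2 + x*z^2 + 5*y*z - x
tr(a b a) = tr(a)*tr(b a) - tr(b)   [square of a] = x*z - y
use: tr(b a b^2 a) = tr(b)*tr(a b a b) - tr(a b a)   [square of b] = y*z^2 - x*z - y
apply: tr(b a b^2) = tr(b)*tr(a b^2) - tr(a b)   [square of b] = y^2*z - x*y - z
tr(a^2 b a b^2) = tr(a)*tr(b a b^2 a) - tr(b a b^2)   [square of a] = x*y*z^2 - x^2*z - y^2*z + z
tr(b^2 a^2 b a b) = tr(b)*tr(a^2 b a b^2) - tr(a^2 b a b)   [square of b] = x*y^2*z^2 - x^2*y*z - y^3*z - x*z^2 + 2*y*z + x
tr(a b a b^4 a) = tr(b)*tr(b^2 a^2 b a b) - tr(b^2 a^2 b a)   [square of b] = x*y^3*z^2 - x^2*y^2*z - y^4*z - 2*x*y*z^2 + x^2*z + 3*y^2*z + x*y - z
apply: tr(b a b a b^4 a b) = tr(b)*tr(a b a b^4 a b) - tr(a b a b^4 a)   [square of b] = y^4*z^3 - 2*x*y^3*z^2 + x^2*y^2*z - y^4*z - 2*y^2*z^3 + x*y^3 + 3*x*y*z^2 - x^2*z + 2*y^2*z - 2*x*y + z
use: tr(a b a b a b a b) = tr(a b a b)*tr(a b a b) - tr(1)   [split at a repeated a] = z^4 - 4*z^2 + 2
use: tr(a b a b a b a) = tr(a)*tr(b a b a b a) - tr(b a b a b)   [square of a] = x*z^3 - y*z^2 - 2*x*z + y
apply: tr(b a b a b a b a b) = tr(b)*tr(a b a b a b a b) - tr(a b a b a b a)   [square of b] = y*z^4 - x*z^3 - 3*y*z^2 + 2*x*z + y
apply: tr(b a b a b a b a b^2) = tr(b)*tr(b a b a b a b a b) - tr(b a b a b a b a)   [square of b] = y^2*z^4 - x*y*z^3 - 3*y^2*z^2 - z^4 + 2*x*y*z + y^2 + 4*z^2 - 2
tr(b a b a b^4 a b a) = tr(b)*tr(b a b a b a b a b^2) - tr(b a b a b a b a b)   [square of b] = y^3*z^4 - x*y^2*z^3 - 3*y^3*z^2 - 2*y*z^4 + 2*x*y^2*z + x*z^3 + y^3 + 7*y*z^2 - 2*x*z - 3*y
use: tr(b^3 a b a^-1 b a b a b) = tr(b a b a b^4 a b)*tr(a) - tr(b a b a b^4 a b a)   [inverse elimination on a] = x*y^4*z^3 - 2*x^2*y^3*z^2 - y^3*z^4 + x^3*y^2*z - x*y^4*z - x*y^2*z^3 + x^2*y^3 + 3*x^2*y*z^2 + 3*y^3*z^2 + 2*y*z^4 - x^3*z - x*z^3 - 2*x^2*y - y^3 - 7*y*z^2 + 3*x*z + 3*y

x*y^4*z^3 - 2*x^2*y^3*z^2 - y^3*z^4 + x^3*y^2*z - x*y^4*z - x*y^2*z^3 + x^2*y^3 + 3*x^2*y*z^2 + 3*y^3*z^2 + 2*y*z^4 - x^3*z - x*z^3 - 2*x^2*y - y^3 - 7*y*z^2 + 3*x*z + 3*y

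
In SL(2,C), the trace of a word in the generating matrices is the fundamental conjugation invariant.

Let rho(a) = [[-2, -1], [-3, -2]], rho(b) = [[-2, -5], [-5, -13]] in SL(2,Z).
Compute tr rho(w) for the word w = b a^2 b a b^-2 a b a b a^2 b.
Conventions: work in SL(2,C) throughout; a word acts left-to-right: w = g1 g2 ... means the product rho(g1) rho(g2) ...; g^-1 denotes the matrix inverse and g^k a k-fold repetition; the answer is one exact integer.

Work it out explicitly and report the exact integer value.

101316204410

rho(b) = [[-2, -5], [-5, -13]]
... * rho(a) = [[-2, -1], [-3, -2]]  ->  [[19, 12], [49, 31]]
... * rho(a) = [[-2, -1], [-3, -2]]  ->  [[-74, -43], [-191, -111]]
... * rho(b) = [[-2, -5], [-5, -13]]  ->  [[363, 929], [937, 2398]]
... * rho(a) = [[-2, -1], [-3, -2]]  ->  [[-3513, -2221], [-9068, -5733]]
... * rho(b^-1) = [[-13, 5], [5, -2]]  ->  [[34564, -13123], [89219, -33874]]
... * rho(b^-1) = [[-13, 5], [5, -2]]  ->  [[-514947, 199066], [-1329217, 513843]]
... * rho(a) = [[-2, -1], [-3, -2]]  ->  [[432696, 116815], [1116905, 301531]]
... * rho(b) = [[-2, -5], [-5, -13]]  ->  [[-1449467, -3682075], [-3741465, -9504428]]
... * rho(a) = [[-2, -1], [-3, -2]]  ->  [[13945159, 8813617], [35996214, 22750321]]
... * rho(b) = [[-2, -5], [-5, -13]]  ->  [[-71958403, -184302816], [-185744033, -475735243]]
... * rho(a) = [[-2, -1], [-3, -2]]  ->  [[696825254, 440564035], [1798693795, 1137214519]]
... * rho(a) = [[-2, -1], [-3, -2]]  ->  [[-2715342613, -1577953324], [-7009031147, -4073122833]]
... * rho(b) = [[-2, -5], [-5, -13]]  ->  [[13320451846, 34090106277], [34383676459, 87995752564]]
tr = 13320451846 + 87995752564 = 101316204410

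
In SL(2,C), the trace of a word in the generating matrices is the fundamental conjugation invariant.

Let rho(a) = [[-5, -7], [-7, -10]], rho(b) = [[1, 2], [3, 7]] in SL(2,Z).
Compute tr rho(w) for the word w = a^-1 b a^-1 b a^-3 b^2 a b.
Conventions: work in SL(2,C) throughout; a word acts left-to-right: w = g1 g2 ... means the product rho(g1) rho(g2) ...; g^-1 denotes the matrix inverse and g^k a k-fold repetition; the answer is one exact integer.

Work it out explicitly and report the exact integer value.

145295908

rho(a^-1) = [[-10, 7], [7, -5]]
... * rho(b) = [[1, 2], [3, 7]]  ->  [[11, 29], [-8, -21]]
... * rho(a^-1) = [[-10, 7], [7, -5]]  ->  [[93, -68], [-67, 49]]
... * rho(b) = [[1, 2], [3, 7]]  ->  [[-111, -290], [80, 209]]
... * rho(a^-1) = [[-10, 7], [7, -5]]  ->  [[-920, 673], [663, -485]]
... * rho(a^-1) = [[-10, 7], [7, -5]]  ->  [[13911, -9805], [-10025, 7066]]
... * rho(a^-1) = [[-10, 7], [7, -5]]  ->  [[-207745, 146402], [149712, -105505]]
... * rho(b) = [[1, 2], [3, 7]]  ->  [[231461, 609324], [-166803, -439111]]
... * rho(b) = [[1, 2], [3, 7]]  ->  [[2059433, 4728190], [-1484136, -3407383]]
... * rho(a) = [[-5, -7], [-7, -10]]  ->  [[-43394495, -61697931], [31272361, 44462782]]
... * rho(b) = [[1, 2], [3, 7]]  ->  [[-228488288, -518674507], [164660707, 373784196]]
tr = -228488288 + 373784196 = 145295908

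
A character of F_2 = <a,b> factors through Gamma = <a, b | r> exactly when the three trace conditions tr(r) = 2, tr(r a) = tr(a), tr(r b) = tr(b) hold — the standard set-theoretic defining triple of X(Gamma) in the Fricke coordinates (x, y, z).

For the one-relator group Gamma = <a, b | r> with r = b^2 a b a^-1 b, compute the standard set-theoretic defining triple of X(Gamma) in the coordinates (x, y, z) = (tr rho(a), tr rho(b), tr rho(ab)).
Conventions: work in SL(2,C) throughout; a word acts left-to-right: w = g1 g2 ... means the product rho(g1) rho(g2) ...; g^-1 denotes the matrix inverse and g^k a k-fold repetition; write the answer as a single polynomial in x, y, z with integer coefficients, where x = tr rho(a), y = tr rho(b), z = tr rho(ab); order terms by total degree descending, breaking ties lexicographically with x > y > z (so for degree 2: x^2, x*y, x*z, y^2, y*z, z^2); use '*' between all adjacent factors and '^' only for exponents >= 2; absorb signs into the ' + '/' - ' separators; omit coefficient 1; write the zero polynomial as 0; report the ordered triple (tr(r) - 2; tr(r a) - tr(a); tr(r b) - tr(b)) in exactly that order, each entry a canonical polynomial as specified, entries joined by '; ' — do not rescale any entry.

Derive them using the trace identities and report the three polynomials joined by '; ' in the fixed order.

tr(b a b) = tr(b) * tr(a b) - tr(a) = y*z - x
next, tr(b a b^2) = tr(b) * tr(b a b) - tr(b a) = y^2*z - x*y - z
tr(b^3 a b) = tr(b) * tr(b a b^2) - tr(b a b) = y^3*z - x*y^2 - 2*y*z + x
tr(a b a b) = tr(b a) * tr(b a) - tr(1) = z^2 - 2
and tr(a b a) = tr(a) * tr(b a) - tr(b) = x*z - y
and tr(a b a b^2) = tr(b) * tr(a b a b) - tr(a b a) = y*z^2 - x*z - y
and tr(b^3 a b a) = tr(b) * tr(a b a b^2) - tr(a b a b) = y^2*z^2 - x*y*z - y^2 - z^2 + 2
next, tr(b^2 a b a^-1 b) = tr(b^3 a b) * tr(a) - tr(b^3 a b a) = x*y^3*z - x^2*y^2 - y^2*z^2 - x*y*z + x^2 + y^2 + z^2 - 2
and tr(b^2) = tr(b) * tr(b) - tr(1)   [square of b] = y^2 - 2
next, tr(a b^2 a) = tr(a) * tr(b^2 a) - tr(b^2)   [square of a] = x*y*z - x^2 - y^2 + 2
and tr(b a b^2 a b) = tr(b) * tr(a b^2 a b) - tr(a b^2 a)   [square of b] = y^2*z^2 - 2*x*y*z + x^2 - 2
tr(a b a b a b) = tr(b a b a) * tr(b a) - tr(a b)   [split at a repeated b] = z^3 - 3*z
and tr(a b a b a) = tr(a) * tr(b a b a) - tr(b a b)   [square of a] = x*z^2 - y*z - x
tr(b a b^2 a b a) = tr(b) * tr(a b a b a b) - tr(a b a b a)   [square of b] = y*z^3 - x*z^2 - 2*y*z + x
tr(b^2 a b a^-1 b a) = tr(b a b^2 a b) * tr(a) - tr(b a b^2 a b a)   [inverse elimination on a] = x*y^2*z^2 - 2*x^2*y*z - y*z^3 + x^3 + x*z^2 + 2*y*z - 3*x
tr(b^4 a b) = tr(b) * tr(a b^4) - tr(a b^3) = y^4*z - x*y^3 - 3*y^2*z + 2*x*y + z
and tr(b^4 a b a) = tr(b) * tr(b^2 a b a b) - tr(b^2 a b a) = y^3*z^2 - x*y^2*z - y^3 - 2*y*z^2 + x*z + 3*y
tr(b^2 a b a^-1 b^2) = tr(b^4 a b) * tr(a) - tr(b^4 a b a) = x*y^4*z - x^2*y^3 - y^3*z^2 - 2*x*y^2*z + 2*x^2*y + y^3 + 2*y*z^2 - 3*y
assemble the triple (tr(r) - 2; tr(r a) - x; tr(r b) - y)

x*y^3*z - x^2*y^2 - y^2*z^2 - x*y*z + x^2 + y^2 + z^2 - 4; x*y^2*z^2 - 2*x^2*y*z - y*z^3 + x^3 + x*z^2 + 2*y*z - 4*x; x*y^4*z - x^2*y^3 - y^3*z^2 - 2*x*y^2*z + 2*x^2*y + y^3 + 2*y*z^2 - 4*y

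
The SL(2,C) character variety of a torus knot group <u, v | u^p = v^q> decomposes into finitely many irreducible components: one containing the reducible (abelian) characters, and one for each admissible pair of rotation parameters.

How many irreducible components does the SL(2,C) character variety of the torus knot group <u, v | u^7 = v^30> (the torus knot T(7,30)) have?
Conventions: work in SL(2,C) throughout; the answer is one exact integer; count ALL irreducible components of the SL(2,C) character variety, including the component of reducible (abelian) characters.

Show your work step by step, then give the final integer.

For T(7,30): irreducibility forces the central element u^7 = v^30 to one of +I, -I.
So on each irreducible component the traces are pinned: tr(u) = 2*cos(pi*alpha/7) with 1 <= alpha <= 6, tr(v) = 2*cos(pi*beta/30) with 1 <= beta <= 29.
The two central values (-1)^alpha I and (-1)^beta I must be the same matrix, so alpha and beta share a parity.
Counting: 3 odd alphas x 15 odd betas + 3 even alphas x 14 even betas = 45 + 42 = 87.
That is 87 components of irreducible characters, and with the reducible (abelian) component the total is 88.

88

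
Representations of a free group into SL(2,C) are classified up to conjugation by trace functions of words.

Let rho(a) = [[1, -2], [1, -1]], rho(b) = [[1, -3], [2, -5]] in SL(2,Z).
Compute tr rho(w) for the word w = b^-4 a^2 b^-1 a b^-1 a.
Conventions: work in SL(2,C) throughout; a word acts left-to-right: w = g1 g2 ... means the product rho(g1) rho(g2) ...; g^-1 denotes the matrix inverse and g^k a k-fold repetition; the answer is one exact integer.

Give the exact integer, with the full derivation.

rho(b^-1) = [[-5, 3], [-2, 1]]
... * rho(b^-1) = [[-5, 3], [-2, 1]]  ->  [[19, -12], [8, -5]]
... * rho(b^-1) = [[-5, 3], [-2, 1]]  ->  [[-71, 45], [-30, 19]]
... * rho(b^-1) = [[-5, 3], [-2, 1]]  ->  [[265, -168], [112, -71]]
... * rho(a) = [[1, -2], [1, -1]]  ->  [[97, -362], [41, -153]]
... * rho(a) = [[1, -2], [1, -1]]  ->  [[-265, 168], [-112, 71]]
... * rho(b^-1) = [[-5, 3], [-2, 1]]  ->  [[989, -627], [418, -265]]
... * rho(a) = [[1, -2], [1, -1]]  ->  [[362, -1351], [153, -571]]
... * rho(b^-1) = [[-5, 3], [-2, 1]]  ->  [[892, -265], [377, -112]]
... * rho(a) = [[1, -2], [1, -1]]  ->  [[627, -1519], [265, -642]]
tr = 627 + -642 = -15

-15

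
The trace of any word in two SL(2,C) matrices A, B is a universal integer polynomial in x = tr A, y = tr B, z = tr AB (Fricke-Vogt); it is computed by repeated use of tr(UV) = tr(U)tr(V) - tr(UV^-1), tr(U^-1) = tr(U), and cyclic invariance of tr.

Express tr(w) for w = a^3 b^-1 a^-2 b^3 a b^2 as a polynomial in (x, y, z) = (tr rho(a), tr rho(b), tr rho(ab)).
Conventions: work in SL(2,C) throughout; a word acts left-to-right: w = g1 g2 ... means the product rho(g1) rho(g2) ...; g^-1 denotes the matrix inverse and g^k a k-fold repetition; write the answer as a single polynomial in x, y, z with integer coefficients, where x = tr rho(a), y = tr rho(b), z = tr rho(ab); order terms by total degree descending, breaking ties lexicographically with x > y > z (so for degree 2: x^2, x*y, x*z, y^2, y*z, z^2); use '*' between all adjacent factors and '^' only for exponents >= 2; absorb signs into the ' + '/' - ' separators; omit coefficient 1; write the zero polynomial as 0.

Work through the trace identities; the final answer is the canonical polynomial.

-x^4*y^4*z^2 + 2*x^5*y^3*z + x^3*y^5*z + x^3*y^3*z^3 - x^6*y^2 - x^4*y^4 + x^2*y^4*z^2 - 2*x^5*y*z - 7*x^3*y^3*z - x^3*y*z^3 - x*y^5*z - x*y^3*z^3 + x^6 + 6*x^4*y^2 + x^4*z^2 + x^2*y^4 + 7*x^3*y*z + 5*x*y^3*z + x*y*z^3 - 6*x^4 - 6*x^2*y^2 - 2*x^2*z^2 + y^2*z^2 - 6*x*y*z + 9*x^2 - 2

reduce: trace(a b a b) = trace(b a) trace(b a) - trace(1)   [split at repeated b] = z^2 - 2
reduce: trace(a b a) = trace(a) trace(b a) - trace(b) = x*z - y
trace(a b^2 a b) = trace(b) trace(a b a b) - trace(a b a) = y*z^2 - x*z - y
trace(b^2 a) = trace(b) trace(a b) - trace(a) = y*z - x
trace(b^2) = trace(b) trace(b) - trace(1) = y^2 - 2
so trace(a b^2 a) = trace(a) trace(b^2 a) - trace(b^2) = x*y*z - x^2 - y^2 + 2
trace(b^2 a b^2 a) = trace(b) trace(a b^2 a b) - trace(a b^2 a) = y^2*z^2 - 2*x*y*z + x^2 - 2
reduce: trace(b^2 a b) = trace(b) trace(b a b) - trace(b a) = y^2*z - x*y - z
trace(b^2 a b^2) = trace(b) trace(b^2 a b) - trace(b^2 a) = y^3*z - x*y^2 - 2*y*z + x
reduce: trace(b^2 a b^2 a^2) = trace(a) trace(b^2 a b^2 a) - trace(b^2 a b^2) = x*y^2*z^2 - 2*x^2*y*z - y^3*z + x^3 + x*y^2 + 2*y*z - 3*x
trace(b^2 a b^2 a^3) = trace(a) trace(b^2 a b^2 a^2) - trace(b^2 a b^2 a) = x^2*y^2*z^2 - 2*x^3*y*z - x*y^3*z + x^4 + x^2*y^2 - y^2*z^2 + 4*x*y*z - 4*x^2 + 2
trace(b^2 a b a^2) = trace(a) trace(b^2 a b a) - trace(b^2 a b) = x*y*z^2 - x^2*z - y^2*z + z
trace(a b a^3 b^2) = trace(a) trace(b^2 a b a^2) - trace(b^2 a b a) = x^2*y*z^2 - x^3*z - x*y^2*z - y*z^2 + 2*x*z + y
so trace(b a b a^2) = trace(a) trace(b a b a) - trace(b a b) = x*z^2 - y*z - x
so trace(a b a^3 b) = trace(a) trace(b a b a^2) - trace(b a b a) = x^2*z^2 - x*y*z - x^2 - z^2 + 2
so trace(a^3 b^3 a b) = trace(b) trace(a b a^3 b^2) - trace(a b a^3 b) = x^2*y^2*z^2 - x^3*y*z - x*y^3*z - x^2*z^2 - y^2*z^2 + 3*x*y*z + x^2 + y^2 + z^2 - 2
trace(a^3 b) = trace(a) trace(a b a) - trace(a b) = x^2*z - x*y - z
so trace(a^2) = trace(a) trace(a) - trace(1) = x^2 - 2
so trace(a^3) = trace(a) trace(a^2) - trace(a) = x^3 - 3*x
trace(a b^2 a^2) = trace(b) trace(a^3 b) - trace(a^3) = x^2*y*z - x^3 - x*y^2 - y*z + 3*x
so trace(b a^4 b) = trace(a) trace(a b^2 a^2) - trace(a b^2 a) = x^3*y*z - x^4 - x^2*y^2 - 2*x*y*z + 4*x^2 + y^2 - 2
reduce: trace(b a^4) = trace(a) trace(a b a^2) - trace(a b a) = x^3*z - x^2*y - 2*x*z + y
so trace(a^3 b^3 a) = trace(b) trace(b a^4 b) - trace(b a^4) = x^3*y^2*z - x^4*y - x^2*y^3 - x^3*z - 2*x*y^2*z + 5*x^2*y + y^3 + 2*x*z - 3*y
trace(a b^3 a b^2 a^2) = trace(b) trace(a^3 b^3 a b) - trace(a^3 b^3 a) = x^2*y^3*z^2 - 2*x^3*y^2*z - x*y^4*z + x^4*y + x^2*y^3 - x^2*y*z^2 - y^3*z^2 + x^3*z + 5*x*y^2*z - 4*x^2*y + y*z^2 - 2*x*z + y
so trace(a b^2 a^2 b) = trace(a) trace(b a b^2 a) - trace(b a b^2) = x*y*z^2 - x^2*z - y^2*z + z
trace(a b^3 a b^2 a) = trace(b) trace(a b^2 a^2 b^2) - trace(a b^2 a^2 b) = x*y^3*z^2 - 2*x^2*y^2*z - y^4*z + x^3*y + x*y^3 - x*y*z^2 + x^2*z + 3*y^2*z - 3*x*y - z
so trace(a b^3 a b^2 a^3) = trace(a) trace(a b^3 a b^2 a^2) - trace(a b^3 a b^2 a) = x^3*y^3*z^2 - 2*x^4*y^2*z - x^2*y^4*z + x^5*y + x^3*y^3 - x^3*y*z^2 - 2*x*y^3*z^2 + x^4*z + 7*x^2*y^2*z + y^4*z - 5*x^3*y - x*y^3 + 2*x*y*z^2 - 3*x^2*z - 3*y^2*z + 4*x*y + z
so trace(b a b a b a) = trace(a b) trace(a b a b) - trace(a^-1 b^-1)   [split at repeated a] = z^3 - 3*z
so trace(b a b a b a^2) = trace(a) trace(b a b a b a) - trace(b a b a b) = x*z^3 - y*z^2 - 2*x*z + y
trace(a^3 b a b a b) = trace(a) trace(b a b a b a^2) - trace(b a b a b a) = x^2*z^3 - x*y*z^2 - 2*x^2*z - z^3 + x*y + 3*z
so trace(a^3 b a b a) = trace(a) trace(a b a b a^2) - trace(a b a b a) = x^3*z^2 - x^2*y*z - x^3 - 2*x*z^2 + y*z + 3*x
trace(a b^2 a^3 b a b) = trace(b) trace(a^3 b a b a b) - trace(a^3 b a b a) = x^2*y*z^3 - x^3*z^2 - x*y^2*z^2 - x^2*y*z - y*z^3 + x^3 + x*y^2 + 2*x*z^2 + 2*y*z - 3*x
trace(a b a^2 b a) = trace(a) trace(b a^2 b a) - trace(b a^2 b) = x^2*z^2 - 2*x*y*z + y^2 - 2
trace(a^3 b a^2 b) = trace(a) trace(a b a^2 b a) - trace(a b a^2 b) = x^3*z^2 - 2*x^2*y*z + x*y^2 - x*z^2 + y*z - x
reduce: trace(a^3 b a^2) = trace(a) trace(a^3 b a) - trace(a^3 b) = x^4*z - x^3*y - 3*x^2*z + 2*x*y + z
trace(a b^2 a^3 b a) = trace(b) trace(a^3 b a^2 b) - trace(a^3 b a^2) = x^3*y*z^2 - x^4*z - 2*x^2*y^2*z + x^3*y + x*y^3 - x*y*z^2 + 3*x^2*z + y^2*z - 3*x*y - z
trace(a b^2 a^3 b a b^2) = trace(b) trace(a b^2 a^3 b a b) - trace(a b^2 a^3 b a) = x^2*y^2*z^3 - 2*x^3*y*z^2 - x*y^3*z^2 + x^4*z + x^2*y^2*z - y^2*z^3 + 3*x*y*z^2 - 3*x^2*z + y^2*z + z
reduce: trace(a b^3 a b^2 a^3 b) = trace(b) trace(a b^2 a^3 b a b^2) - trace(a b^2 a^3 b a b) = x^2*y^3*z^3 - 2*x^3*y^2*z^2 - x*y^4*z^2 + x^4*y*z + x^2*y^3*z - x^2*y*z^3 - y^3*z^3 + x^3*z^2 + 4*x*y^2*z^2 - 2*x^2*y*z + y^3*z + y*z^3 - x^3 - x*y^2 - 2*x*z^2 - y*z + 3*x
so trace(b^3 a b^2 a^3 b^-1 a) = trace(a b^3 a b^2 a^3) trace(b) - trace(a b^3 a b^2 a^3 b) = x^3*y^4*z^2 - 2*x^4*y^3*z - x^2*y^5*z - x^2*y^3*z^3 + x^5*y^2 + x^3*y^4 + x^3*y^2*z^2 - x*y^4*z^2 + 6*x^2*y^3*z + x^2*y*z^3 + y^5*z + y^3*z^3 - 5*x^3*y^2 - x^3*z^2 - x*y^4 - 2*x*y^2*z^2 - x^2*y*z - 4*y^3*z - y*z^3 + x^3 + 5*x*y^2 + 2*x*z^2 + 2*y*z - 3*x
trace(a^-1 b^3 a b^2 a^3 b^-1) = trace(b^3 a b^2 a^3 b^-1) trace(a) - trace(b^3 a b^2 a^3 b^-1 a) = -x^3*y^4*z^2 + 2*x^4*y^3*z + x^2*y^5*z + x^2*y^3*z^3 - x^5*y^2 - x^3*y^4 + x*y^4*z^2 - 2*x^4*y*z - 7*x^2*y^3*z - x^2*y*z^3 - y^5*z - y^3*z^3 + x^5 + 6*x^3*y^2 + x^3*z^2 + x*y^4 + x*y^2*z^2 + 5*x^2*y*z + 4*y^3*z + y*z^3 - 5*x^3 - 5*x*y^2 - 2*x*z^2 - 2*y*z + 5*x
so trace(a^3 b^-1 a^-2 b^3 a b^2) = trace(a^-1 b^3 a b^2 a^3 b^-1) trace(a) - trace(a^-1 b^3 a b^2 a^3 b^-1 a) = -x^4*y^4*z^2 + 2*x^5*y^3*z + x^3*y^5*z + x^3*y^3*z^3 - x^6*y^2 - x^4*y^4 + x^2*y^4*z^2 - 2*x^5*y*z - 7*x^3*y^3*z - x^3*y*z^3 - x*y^5*z - x*y^3*z^3 + x^6 + 6*x^4*y^2 + x^4*z^2 + x^2*y^4 + 7*x^3*y*z + 5*x*y^3*z + x*y*z^3 - 6*x^4 - 6*x^2*y^2 - 2*x^2*z^2 + y^2*z^2 - 6*x*y*z + 9*x^2 - 2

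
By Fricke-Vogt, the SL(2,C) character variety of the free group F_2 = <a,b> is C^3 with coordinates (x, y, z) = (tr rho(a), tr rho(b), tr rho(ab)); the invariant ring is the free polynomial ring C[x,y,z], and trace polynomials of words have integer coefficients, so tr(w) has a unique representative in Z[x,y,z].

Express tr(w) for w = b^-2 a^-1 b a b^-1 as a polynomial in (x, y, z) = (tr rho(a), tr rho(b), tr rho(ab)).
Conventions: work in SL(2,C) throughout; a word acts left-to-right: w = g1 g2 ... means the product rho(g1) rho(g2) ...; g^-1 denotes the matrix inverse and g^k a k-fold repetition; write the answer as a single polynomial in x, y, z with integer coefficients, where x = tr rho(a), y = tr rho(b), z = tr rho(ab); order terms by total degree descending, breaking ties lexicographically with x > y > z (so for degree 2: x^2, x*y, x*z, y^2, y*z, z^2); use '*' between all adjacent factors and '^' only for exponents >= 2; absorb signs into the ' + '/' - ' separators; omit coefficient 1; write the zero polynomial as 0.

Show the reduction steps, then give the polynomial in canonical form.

reduce: trace(a b a) = trace(a) * trace(b a) - trace(b) = x*z - y
trace(a b a b) = trace(a b) * trace(a b) - trace(1) = z^2 - 2
so trace(b a b^-1 a) = trace(a b a) * trace(b) - trace(a b a b) = x*y*z - y^2 - z^2 + 2
reduce: trace(a^-1 b a b^-1) = trace(b a b^-1) * trace(a) - trace(b a b^-1 a) = -x*y*z + x^2 + y^2 + z^2 - 2
trace(a^-1 b a b^-2) = trace(a^-1 b a b^-1) * trace(b) - trace(a^-1 b a) = -x*y^2*z + x^2*y + y^3 + y*z^2 - 3*y
reduce: trace(b^-2 a^-1 b a b^-1) = trace(a^-1 b a b^-2) * trace(b) - trace(a^-1 b a b^-1) = -x*y^3*z + x^2*y^2 + y^4 + y^2*z^2 + x*y*z - x^2 - 4*y^2 - z^2 + 2

-x*y^3*z + x^2*y^2 + y^4 + y^2*z^2 + x*y*z - x^2 - 4*y^2 - z^2 + 2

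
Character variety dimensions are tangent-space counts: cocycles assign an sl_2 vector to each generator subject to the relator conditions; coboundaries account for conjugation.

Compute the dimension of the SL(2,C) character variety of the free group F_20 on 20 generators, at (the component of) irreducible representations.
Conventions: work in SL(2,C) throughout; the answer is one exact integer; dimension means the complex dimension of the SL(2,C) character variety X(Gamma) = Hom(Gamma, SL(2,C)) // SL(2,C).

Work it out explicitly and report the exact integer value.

57

Here Gamma is free of rank 20 — no relator constrains a cocycle.
A cocycle picks one sl_2 vector per generator freely, giving dim Z^1 = 3*20 = 60.
At an irreducible rho the centralizer of the image in sl_2 is 0, so the coboundary map sl_2 -> Z^1 is injective: dim B^1 = 3.
dim H^1 = 60 - 3 = 57, which is dim X.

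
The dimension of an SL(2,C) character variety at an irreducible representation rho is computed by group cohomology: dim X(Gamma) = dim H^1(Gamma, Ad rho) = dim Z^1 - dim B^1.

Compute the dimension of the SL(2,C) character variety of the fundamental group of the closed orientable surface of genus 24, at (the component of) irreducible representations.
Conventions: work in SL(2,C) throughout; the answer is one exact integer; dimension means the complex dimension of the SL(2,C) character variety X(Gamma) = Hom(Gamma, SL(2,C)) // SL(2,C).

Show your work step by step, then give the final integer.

138

pi_1 of the closed genus-24 surface has 48 generators bound by the single product-of-commutators relator.
Unconstrained cocycle data is one sl_2 vector per generator (144 dimensions), cut by the relator condition d_2(z) = 0.
d_2 is surjective at irreducible rho (its cokernel H^2 is dual to H^0 = 0), so dim Z^1 = 144 - 3 = 141.
As always at irreducible rho, dim B^1 = 3.
Hence dim X = 141 - 3 = 138.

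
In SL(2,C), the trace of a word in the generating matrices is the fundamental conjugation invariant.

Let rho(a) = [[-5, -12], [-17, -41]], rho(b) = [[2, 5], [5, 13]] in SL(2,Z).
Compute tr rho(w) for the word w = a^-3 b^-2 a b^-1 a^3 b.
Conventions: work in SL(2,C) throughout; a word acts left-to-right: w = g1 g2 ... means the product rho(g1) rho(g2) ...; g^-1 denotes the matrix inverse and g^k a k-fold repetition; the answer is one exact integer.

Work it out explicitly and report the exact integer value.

-128869581044

rho(a^-1) = [[-41, 12], [17, -5]]
... * rho(a^-1) = [[-41, 12], [17, -5]]  ->  [[1885, -552], [-782, 229]]
... * rho(a^-1) = [[-41, 12], [17, -5]]  ->  [[-86669, 25380], [35955, -10529]]
... * rho(b^-1) = [[13, -5], [-5, 2]]  ->  [[-1253597, 484105], [520060, -200833]]
... * rho(b^-1) = [[13, -5], [-5, 2]]  ->  [[-18717286, 7236195], [7764945, -3001966]]
... * rho(a) = [[-5, -12], [-17, -41]]  ->  [[-29428885, -72076563], [12208697, 29901266]]
... * rho(b^-1) = [[13, -5], [-5, 2]]  ->  [[-22192690, 2991299], [9206731, -1240953]]
... * rho(a) = [[-5, -12], [-17, -41]]  ->  [[60111367, 143669021], [-24937454, -59601699]]
... * rho(a) = [[-5, -12], [-17, -41]]  ->  [[-2742930192, -6611766265], [1137916153, 2742919107]]
... * rho(a) = [[-5, -12], [-17, -41]]  ->  [[126114677465, 303997579169], [-52319205584, -126114677223]]
... * rho(b) = [[2, 5], [5, 13]]  ->  [[1772217250775, 4582541916522], [-735211797283, -1901086831819]]
tr = 1772217250775 + -1901086831819 = -128869581044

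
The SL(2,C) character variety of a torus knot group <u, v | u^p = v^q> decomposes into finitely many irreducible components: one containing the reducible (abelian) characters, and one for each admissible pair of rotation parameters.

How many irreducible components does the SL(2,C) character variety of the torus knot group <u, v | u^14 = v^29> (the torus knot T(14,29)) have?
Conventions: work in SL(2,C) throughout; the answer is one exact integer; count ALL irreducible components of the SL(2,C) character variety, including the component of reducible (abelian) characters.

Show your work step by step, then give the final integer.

In the torus knot group T(14,29), u^14 = v^29 is central, so an irreducible representation sends it to +I or -I (Schur).
This locks tr(u) to 2*cos(pi*alpha/14), alpha in 1..13, and tr(v) to 2*cos(pi*beta/29), beta in 1..28, on each component of irreducible characters.
The two central values (-1)^alpha I and (-1)^beta I must be the same matrix, so alpha and beta share a parity.
Enumerate parity-matched pairs: 7*14 odd-odd plus 6*14 even-even gives 182.
That is 182 components of irreducible characters, and with the reducible (abelian) component the total is 183.

183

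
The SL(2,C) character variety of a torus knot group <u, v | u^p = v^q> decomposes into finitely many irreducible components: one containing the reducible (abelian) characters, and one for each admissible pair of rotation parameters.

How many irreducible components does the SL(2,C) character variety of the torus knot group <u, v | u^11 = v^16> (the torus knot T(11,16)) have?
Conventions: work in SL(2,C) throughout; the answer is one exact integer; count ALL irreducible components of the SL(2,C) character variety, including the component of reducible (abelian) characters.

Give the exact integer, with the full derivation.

76

Gamma = < u, v | u^11 = v^16 > (torus knot T(11,16)); the central element u^11 = v^16 acts as +I or -I in any irreducible SL(2,C) representation.
This locks tr(u) to 2*cos(pi*alpha/11), alpha in 1..10, and tr(v) to 2*cos(pi*beta/16), beta in 1..15, on each component of irreducible characters.
u^11 = (-1)^alpha I and v^16 = (-1)^beta I must agree, so alpha and beta have equal parity.
count pairs: odd alpha (5 choices) x odd beta (8), plus even alpha (5) x even beta (7): 5*8 + 5*7 = 75.
Total: 75 irreducible-character components + 1 reducible (abelian) component = 76.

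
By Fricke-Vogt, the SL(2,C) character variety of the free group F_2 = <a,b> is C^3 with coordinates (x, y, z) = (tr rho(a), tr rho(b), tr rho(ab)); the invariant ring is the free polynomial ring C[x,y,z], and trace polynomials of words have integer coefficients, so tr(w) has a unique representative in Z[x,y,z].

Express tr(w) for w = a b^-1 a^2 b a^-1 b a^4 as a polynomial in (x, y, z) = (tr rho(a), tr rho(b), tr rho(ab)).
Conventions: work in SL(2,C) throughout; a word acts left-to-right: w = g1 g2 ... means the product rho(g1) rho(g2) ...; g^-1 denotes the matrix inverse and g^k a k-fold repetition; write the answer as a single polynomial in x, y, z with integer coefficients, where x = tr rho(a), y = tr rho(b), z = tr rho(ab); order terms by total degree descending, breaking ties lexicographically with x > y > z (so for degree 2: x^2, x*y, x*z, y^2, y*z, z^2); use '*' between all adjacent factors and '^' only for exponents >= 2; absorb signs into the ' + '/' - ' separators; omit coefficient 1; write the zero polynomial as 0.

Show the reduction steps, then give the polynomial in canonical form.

x^7*y^2*z - x^8*y - x^6*y^3 - 2*x^6*y*z^2 + x^7*z - 2*x^5*y^2*z + x^5*z^3 + 7*x^6*y + 3*x^4*y^3 + 6*x^4*y*z^2 - 6*x^5*z - 2*x^3*y^2*z - 3*x^3*z^3 - 14*x^4*y - x^2*y^3 - 2*x^2*y*z^2 + 9*x^3*z + x*y^2*z + x*z^3 + 7*x^2*y - x*z - y

and trace(b^2 a) = trace(b) * trace(a b) - trace(a)  (reduce the b square) = y*z - x
and trace(b^2) = trace(b) * trace(b) - trace(1)  (reduce the b square) = y^2 - 2
and trace(b^2 a^2) = trace(a) * trace(b^2 a) - trace(b^2)  (reduce the a square) = x*y*z - x^2 - y^2 + 2
next, trace(b^2 a^3) = trace(a) * trace(b^2 a^2) - trace(b^2 a)  (reduce the a square) = x^2*y*z - x^3 - x*y^2 - y*z + 3*x
and trace(a^2 b^2 a^2) = trace(a) * trace(b^2 a^3) - trace(b^2 a^2)  (reduce the a square) = x^3*y*z - x^4 - x^2*y^2 - 2*x*y*z + 4*x^2 + y^2 - 2
trace(a^2 b^2 a^3) = trace(a) * trace(a^2 b^2 a^2) - trace(a^2 b^2 a)  (reduce the a square) = x^4*y*z - x^5 - x^3*y^2 - 3*x^2*y*z + 5*x^3 + 2*x*y^2 + y*z - 5*x
and trace(a^5 b^2 a) = trace(a) * trace(a^2 b^2 a^3) - trace(a^2 b^2 a^2)  (reduce the a square) = x^5*y*z - x^6 - x^4*y^2 - 4*x^3*y*z + 6*x^4 + 3*x^2*y^2 + 3*x*y*z - 9*x^2 - y^2 + 2
trace(b a^7 b) = trace(a) * trace(a^5 b^2 a) - trace(a^5 b^2)  (reduce the a square) = x^6*y*z - x^7 - x^5*y^2 - 5*x^4*y*z + 7*x^5 + 4*x^3*y^2 + 6*x^2*y*z - 14*x^3 - 3*x*y^2 - y*z + 7*x
trace(b a b a) = trace(a b) * trace(a b) - trace(1)  (split on a) = z^2 - 2
next, trace(b a b a^2) = trace(a) * trace(b a b a) - trace(b a b)  (reduce the a square) = x*z^2 - y*z - x
trace(a b a b a^2) = trace(a) * trace(b a b a^2) - trace(b a b a)  (reduce the a square) = x^2*z^2 - x*y*z - x^2 - z^2 + 2
trace(a b a b a^3) = trace(a) * trace(a b a b a^2) - trace(a b a b a)  (reduce the a square) = x^3*z^2 - x^2*y*z - x^3 - 2*x*z^2 + y*z + 3*x
next, trace(a^4 b a b a) = trace(a) * trace(a b a b a^3) - trace(a b a b a^2)  (reduce the a square) = x^4*z^2 - x^3*y*z - x^4 - 3*x^2*z^2 + 2*x*y*z + 4*x^2 + z^2 - 2
trace(a^2 b a b a^4) = trace(a) * trace(a^4 b a b a) - trace(a^4 b a b)  (reduce the a square) = x^5*z^2 - x^4*y*z - x^5 - 4*x^3*z^2 + 3*x^2*y*z + 5*x^3 + 3*x*z^2 - y*z - 5*x
trace(b a^7 b a) = trace(a) * trace(a^2 b a b a^4) - trace(a^2 b a b a^3)  (reduce the a square) = x^6*z^2 - x^5*y*z - x^6 - 5*x^4*z^2 + 4*x^3*y*z + 6*x^4 + 6*x^2*z^2 - 3*x*y*z - 9*x^2 - z^2 + 2
next, trace(a^2 b a^-1 b a^5) = trace(b a^7 b) * trace(a) - trace(b a^7 b a)  (eliminate a^-1) = x^7*y*z - x^8 - x^6*y^2 - x^6*z^2 - 4*x^5*y*z + 8*x^6 + 4*x^4*y^2 + 5*x^4*z^2 + 2*x^3*y*z - 20*x^4 - 3*x^2*y^2 - 6*x^2*z^2 + 2*x*y*z + 16*x^2 + z^2 - 2
trace(a b a) = trace(a) * trace(b a) - trace(b)  (reduce the a square) = x*z - y
next, trace(a b a^2) = trace(a) * trace(a b a) - trace(a b)  (reduce the a square) = x^2*z - x*y - z
trace(a^2 b a^2) = trace(a) * trace(a b a^2) - trace(a b a)  (reduce the a square) = x^3*z - x^2*y - 2*x*z + y
and trace(a^4 b a) = trace(a) * trace(a^2 b a^2) - trace(a^2 b a)  (reduce the a square) = x^4*z - x^3*y - 3*x^2*z + 2*x*y + z
and trace(b^2 a^4 b a) = trace(b) * trace(a^4 b a b) - trace(a^4 b a)  (reduce the b square) = x^3*y*z^2 - x^4*z - x^2*y^2*z - 2*x*y*z^2 + 3*x^2*z + y^2*z + x*y - z
trace(a b^3 a^2) = trace(b) * trace(b a^3 b) - trace(b a^3)  (reduce the b square) = x^2*y^2*z - x^3*y - x*y^3 - x^2*z - y^2*z + 4*x*y + z
next, trace(a b^3 a) = trace(b) * trace(b a^2 b) - trace(b a^2)  (reduce the b square) = x*y^2*z - x^2*y - y^3 - x*z + 3*y
and trace(b^2 a^4 b) = trace(a) * trace(a b^3 a^2) - trace(a b^3 a)  (reduce the a square) = x^3*y^2*z - x^4*y - x^2*y^3 - x^3*z - 2*x*y^2*z + 5*x^2*y + y^3 + 2*x*z - 3*y
and trace(b a^2 b^2 a^4) = trace(a) * trace(b^2 a^4 b a) - trace(b^2 a^4 b)  (reduce the a square) = x^4*y*z^2 - x^5*z - 2*x^3*y^2*z + x^4*y + x^2*y^3 - 2*x^2*y*z^2 + 4*x^3*z + 3*x*y^2*z - 4*x^2*y - y^3 - 3*x*z + 3*y
trace(b a b^2 a) = trace(b) * trace(a b a b) - trace(a b a)  (reduce the b square) = y*z^2 - x*z - y
and trace(b a b^2) = trace(b) * trace(b a b) - trace(b a)  (reduce the b square) = y^2*z - x*y - z
next, trace(a b a b^2 a) = trace(a) * trace(b a b^2 a) - trace(b a b^2)  (reduce the a square) = x*y*z^2 - x^2*z - y^2*z + z
trace(b^2 a^3 b a) = trace(a) * trace(a b a b^2 a) - trace(a b a b^2)  (reduce the a square) = x^2*y*z^2 - x^3*z - x*y^2*z - y*z^2 + 2*x*z + y
next, trace(b a^2 b^2 a^3) = trace(a) * trace(b^2 a^3 b a) - trace(b^2 a^3 b)  (reduce the a square) = x^3*y*z^2 - x^4*z - 2*x^2*y^2*z + x^3*y + x*y^3 - x*y*z^2 + 3*x^2*z + y^2*z - 3*x*y - z
trace(b a^5 b a^2 b) = trace(a) * trace(b a^2 b^2 a^4) - trace(b a^2 b^2 a^3)  (reduce the a square) = x^5*y*z^2 - x^6*z - 2*x^4*y^2*z + x^5*y + x^3*y^3 - 3*x^3*y*z^2 + 5*x^4*z + 5*x^2*y^2*z - 5*x^3*y - 2*x*y^3 + x*y*z^2 - 6*x^2*z - y^2*z + 6*x*y + z
next, trace(b a b a b a) = trace(b a b a) * trace(b a) - trace(a b)  (split on b) = z^3 - 3*z
and trace(b a^2 b a b a) = trace(a) * trace(b a b a b a) - trace(b a b a b)  (reduce the a square) = x*z^3 - y*z^2 - 2*x*z + y
and trace(b a^2 b a b a^2) = trace(a) * trace(b a^2 b a b a) - trace(b a^2 b a b)  (reduce the a square) = x^2*z^3 - 2*x*y*z^2 - x^2*z + y^2*z + x*y - z
trace(a b a^2 b a b a^2) = trace(a) * trace(b a^2 b a b a^2) - trace(b a^2 b a b a)  (reduce the a square) = x^3*z^3 - 2*x^2*y*z^2 - x^3*z + x*y^2*z - x*z^3 + x^2*y + y*z^2 + x*z - y
next, trace(a^3 b a^2 b a b a) = trace(a) * trace(a b a^2 b a b a^2) - trace(a b a^2 b a b a)  (reduce the a square) = x^4*z^3 - 2*x^3*y*z^2 - x^4*z + x^2*y^2*z - 2*x^2*z^3 + x^3*y + 3*x*y*z^2 + 2*x^2*z - y^2*z - 2*x*y + z
trace(b a^5 b a^2 b a) = trace(a) * trace(a^3 b a^2 b a b a) - trace(a^3 b a^2 b a b)  (reduce the a square) = x^5*z^3 - 2*x^4*y*z^2 - x^5*z + x^3*y^2*z - 3*x^3*z^3 + x^4*y + 5*x^2*y*z^2 + 3*x^3*z - 2*x*y^2*z + x*z^3 - 3*x^2*y - y*z^2 + y
trace(a^2 b a^-1 b a^5 b) = trace(b a^5 b a^2 b) * trace(a) - trace(b a^5 b a^2 b a)  (eliminate a^-1) = x^6*y*z^2 - x^7*z - 2*x^5*y^2*z - x^5*z^3 + x^6*y + x^4*y^3 - x^4*y*z^2 + 6*x^5*z + 4*x^3*y^2*z + 3*x^3*z^3 - 6*x^4*y - 2*x^2*y^3 - 4*x^2*y*z^2 - 9*x^3*z + x*y^2*z - x*z^3 + 9*x^2*y + y*z^2 + x*z - y
trace(a b^-1 a^2 b a^-1 b a^4) = trace(a^2 b a^-1 b a^5) * trace(b) - trace(a^2 b a^-1 b a^5 b)  (eliminate b^-1) = x^7*y^2*z - x^8*y - x^6*y^3 - 2*x^6*y*z^2 + x^7*z - 2*x^5*y^2*z + x^5*z^3 + 7*x^6*y + 3*x^4*y^3 + 6*x^4*y*z^2 - 6*x^5*z - 2*x^3*y^2*z - 3*x^3*z^3 - 14*x^4*y - x^2*y^3 - 2*x^2*y*z^2 + 9*x^3*z + x*y^2*z + x*z^3 + 7*x^2*y - x*z - y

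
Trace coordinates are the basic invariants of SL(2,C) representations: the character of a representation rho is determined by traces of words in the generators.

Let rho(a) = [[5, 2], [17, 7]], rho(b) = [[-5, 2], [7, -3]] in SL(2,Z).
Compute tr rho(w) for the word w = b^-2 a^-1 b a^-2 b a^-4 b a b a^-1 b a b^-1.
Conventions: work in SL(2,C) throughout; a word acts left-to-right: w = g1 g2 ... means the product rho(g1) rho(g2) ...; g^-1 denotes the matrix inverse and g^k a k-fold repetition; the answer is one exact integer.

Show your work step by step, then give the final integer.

-1649911572342478

rho(b^-1) = [[-3, -2], [-7, -5]]
... * rho(b^-1) = [[-3, -2], [-7, -5]]  ->  [[23, 16], [56, 39]]
... * rho(a^-1) = [[7, -2], [-17, 5]]  ->  [[-111, 34], [-271, 83]]
... * rho(b) = [[-5, 2], [7, -3]]  ->  [[793, -324], [1936, -791]]
... * rho(a^-1) = [[7, -2], [-17, 5]]  ->  [[11059, -3206], [26999, -7827]]
... * rho(a^-1) = [[7, -2], [-17, 5]]  ->  [[131915, -38148], [322052, -93133]]
... * rho(b) = [[-5, 2], [7, -3]]  ->  [[-926611, 378274], [-2262191, 923503]]
... * rho(a^-1) = [[7, -2], [-17, 5]]  ->  [[-12916935, 3744592], [-31534888, 9141897]]
... * rho(a^-1) = [[7, -2], [-17, 5]]  ->  [[-154076609, 44556830], [-376156465, 108779261]]
... * rho(a^-1) = [[7, -2], [-17, 5]]  ->  [[-1836002373, 530937368], [-4482342692, 1296209235]]
... * rho(a^-1) = [[7, -2], [-17, 5]]  ->  [[-21877951867, 6326691586], [-53411955839, 15445731559]]
... * rho(b) = [[-5, 2], [7, -3]]  ->  [[153676600437, -62735978492], [375179900108, -153161106355]]
... * rho(a) = [[5, 2], [17, 7]]  ->  [[-298128632179, -131798648570], [-727839307495, -321767944269]]
... * rho(b) = [[-5, 2], [7, -3]]  ->  [[568052620905, -200861318648], [1386820927592, -490374782183]]
... * rho(a^-1) = [[7, -2], [-17, 5]]  ->  [[7391010763351, -2140411835050], [18044117790255, -5225515766099]]
... * rho(b) = [[-5, 2], [7, -3]]  ->  [[-51937936662105, 21203257031852], [-126799199313968, 51764782878807]]
... * rho(a) = [[5, 2], [17, 7]]  ->  [[100765686230959, 44546925898754], [246005312369879, 108755081523713]]
... * rho(b^-1) = [[-3, -2], [-7, -5]]  ->  [[-614125539984155, -424266001955688], [-1499301507775628, -1035786032358323]]
tr = -614125539984155 + -1035786032358323 = -1649911572342478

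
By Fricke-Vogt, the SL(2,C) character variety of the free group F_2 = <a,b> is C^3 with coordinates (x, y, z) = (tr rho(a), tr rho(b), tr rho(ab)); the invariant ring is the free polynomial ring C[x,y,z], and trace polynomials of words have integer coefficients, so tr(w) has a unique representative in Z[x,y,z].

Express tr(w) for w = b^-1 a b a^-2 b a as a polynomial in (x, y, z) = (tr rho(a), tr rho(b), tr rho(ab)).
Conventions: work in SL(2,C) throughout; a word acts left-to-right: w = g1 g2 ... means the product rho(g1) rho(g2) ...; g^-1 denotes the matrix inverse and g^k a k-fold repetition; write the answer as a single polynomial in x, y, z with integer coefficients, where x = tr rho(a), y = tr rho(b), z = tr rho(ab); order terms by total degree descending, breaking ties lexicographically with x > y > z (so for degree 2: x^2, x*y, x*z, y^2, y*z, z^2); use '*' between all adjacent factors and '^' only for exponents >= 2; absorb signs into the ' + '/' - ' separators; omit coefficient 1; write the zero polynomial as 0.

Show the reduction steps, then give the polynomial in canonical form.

x^3*y^2*z - x^4*y - x^2*y^3 - 2*x^2*y*z^2 + x^3*z + x*z^3 + 5*x^2*y + y^3 + y*z^2 - 4*x*z - 3*y

trace(b^2 a) = trace(b)*trace(a b) - trace(a) = y*z - x
trace(b^2) = trace(b)*trace(b) - trace(1) = y^2 - 2
trace(a b^2 a) = trace(a)*trace(b^2 a) - trace(b^2) = x*y*z - x^2 - y^2 + 2
trace(a b a b) = trace(b a)*trace(b a) - trace(1) = z^2 - 2
reduce: trace(a b a) = trace(a)*trace(b a) - trace(b) = x*z - y
trace(a b^2 a b) = trace(b)*trace(a b a b) - trace(a b a) = y*z^2 - x*z - y
so trace(b a b^-1 a b) = trace(a b^2 a)*trace(b) - trace(a b^2 a b) = x*y^2*z - x^2*y - y^3 - y*z^2 + x*z + 3*y
trace(a b a b a) = trace(a)*trace(b a b a) - trace(b a b) = x*z^2 - y*z - x
trace(a b a b a b) = trace(a b)*trace(a b a b) - trace(a^-1 b^-1) = z^3 - 3*z
trace(b a b^-1 a b a) = trace(a b a b a)*trace(b) - trace(a b a b a b) = x*y*z^2 - y^2*z - z^3 - x*y + 3*z
trace(a^-1 b a b^-1 a b) = trace(b a b^-1 a b)*trace(a) - trace(b a b^-1 a b a) = x^2*y^2*z - x^3*y - x*y^3 - 2*x*y*z^2 + x^2*z + y^2*z + z^3 + 4*x*y - 3*z
so trace(b^-1 a b a^-2 b a) = trace(a^-1 b a b^-1 a b)*trace(a) - trace(a^-1 b a b^-1 a b a) = x^3*y^2*z - x^4*y - x^2*y^3 - 2*x^2*y*z^2 + x^3*z + x*z^3 + 5*x^2*y + y^3 + y*z^2 - 4*x*z - 3*y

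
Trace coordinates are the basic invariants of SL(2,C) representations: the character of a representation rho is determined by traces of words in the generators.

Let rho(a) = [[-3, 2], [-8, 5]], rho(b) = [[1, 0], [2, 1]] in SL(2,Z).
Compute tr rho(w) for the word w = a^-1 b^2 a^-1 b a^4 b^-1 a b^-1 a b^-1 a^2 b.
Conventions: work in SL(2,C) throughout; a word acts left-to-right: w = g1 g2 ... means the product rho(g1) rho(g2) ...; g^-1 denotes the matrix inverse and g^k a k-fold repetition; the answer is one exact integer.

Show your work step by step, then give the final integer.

rho(a^-1) = [[5, -2], [8, -3]]
... * rho(b) = [[1, 0], [2, 1]]  ->  [[1, -2], [2, -3]]
... * rho(b) = [[1, 0], [2, 1]]  ->  [[-3, -2], [-4, -3]]
... * rho(a^-1) = [[5, -2], [8, -3]]  ->  [[-31, 12], [-44, 17]]
... * rho(b) = [[1, 0], [2, 1]]  ->  [[-7, 12], [-10, 17]]
... * rho(a) = [[-3, 2], [-8, 5]]  ->  [[-75, 46], [-106, 65]]
... * rho(a) = [[-3, 2], [-8, 5]]  ->  [[-143, 80], [-202, 113]]
... * rho(a) = [[-3, 2], [-8, 5]]  ->  [[-211, 114], [-298, 161]]
... * rho(a) = [[-3, 2], [-8, 5]]  ->  [[-279, 148], [-394, 209]]
... * rho(b^-1) = [[1, 0], [-2, 1]]  ->  [[-575, 148], [-812, 209]]
... * rho(a) = [[-3, 2], [-8, 5]]  ->  [[541, -410], [764, -579]]
... * rho(b^-1) = [[1, 0], [-2, 1]]  ->  [[1361, -410], [1922, -579]]
... * rho(a) = [[-3, 2], [-8, 5]]  ->  [[-803, 672], [-1134, 949]]
... * rho(b^-1) = [[1, 0], [-2, 1]]  ->  [[-2147, 672], [-3032, 949]]
... * rho(a) = [[-3, 2], [-8, 5]]  ->  [[1065, -934], [1504, -1319]]
... * rho(a) = [[-3, 2], [-8, 5]]  ->  [[4277, -2540], [6040, -3587]]
... * rho(b) = [[1, 0], [2, 1]]  ->  [[-803, -2540], [-1134, -3587]]
tr = -803 + -3587 = -4390

-4390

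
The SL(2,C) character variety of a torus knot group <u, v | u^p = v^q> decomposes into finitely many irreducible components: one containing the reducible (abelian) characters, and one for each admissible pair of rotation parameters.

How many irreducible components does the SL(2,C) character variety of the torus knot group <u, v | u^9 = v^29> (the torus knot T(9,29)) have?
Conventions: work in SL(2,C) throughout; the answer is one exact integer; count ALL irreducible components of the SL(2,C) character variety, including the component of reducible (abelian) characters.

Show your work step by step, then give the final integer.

For T(9,29): irreducibility forces the central element u^9 = v^29 to one of +I, -I.
So on each irreducible component the traces are pinned: tr(u) = 2*cos(pi*alpha/9) with 1 <= alpha <= 8, tr(v) = 2*cos(pi*beta/29) with 1 <= beta <= 28.
The two central values (-1)^alpha I and (-1)^beta I must be the same matrix, so alpha and beta share a parity.
count pairs: odd alpha (4 choices) x odd beta (14), plus even alpha (4) x even beta (14): 4*14 + 4*14 = 112.
Total: 112 irreducible-character components + 1 reducible (abelian) component = 113.

113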